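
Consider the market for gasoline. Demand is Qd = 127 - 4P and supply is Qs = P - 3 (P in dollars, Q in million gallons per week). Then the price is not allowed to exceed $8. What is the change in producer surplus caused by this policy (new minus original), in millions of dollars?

Setting quantity demanded equal to quantity supplied, 127 - 4P = P - 3, gives P* = 26 and Q* = 23.
Since 8 < 26, the ceiling is binding.
At P = 8: Qd = 127 - 4·8 = 95 and Qs = 8 - 3 = 5.
Producer surplus without the control is ½ · (26 - 3) · 23 = 264.5.
With the ceiling, producers sell 5 units at 8, so PS = ½ · (8 - 3) · 5 = 12.5.
Change in producer surplus = 12.5 - 264.5 = -252.

-252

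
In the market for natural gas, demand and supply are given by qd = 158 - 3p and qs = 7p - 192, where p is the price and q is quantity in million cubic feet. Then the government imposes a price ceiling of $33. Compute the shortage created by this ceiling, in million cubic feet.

In a free market, 158 - 3p = 7p - 192 gives the equilibrium p* = 35, q* = 53.
Because the ceiling (33) lies below the market-clearing price, it is binding.
At p = 33: qd = 158 - 3·33 = 59 and qs = 7·33 - 192 = 39.
Shortage = qd - qs = 59 - 39 = 20.

20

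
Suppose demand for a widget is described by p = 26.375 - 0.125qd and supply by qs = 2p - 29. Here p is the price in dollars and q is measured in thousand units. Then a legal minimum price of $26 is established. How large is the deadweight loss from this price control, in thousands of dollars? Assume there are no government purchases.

80

Rearranging demand gives qd = 211 - 8p. In a free market, 211 - 8p = 2p - 29 gives the equilibrium p* = 24, q* = 19.
Because the floor (26) lies above the market-clearing price, it is binding.
At p = 26: qd = 211 - 8·26 = 3 and qs = 2·26 - 29 = 23.
Quantity traded falls to 3. At q = 3 the demand price is (211 - 3)/8 = 26 and the supply price is (29 + 3)/2 = 16.
Deadweight loss = ½ · (26 - 16) · (19 - 3) = ½ · 10 · 16 = 80.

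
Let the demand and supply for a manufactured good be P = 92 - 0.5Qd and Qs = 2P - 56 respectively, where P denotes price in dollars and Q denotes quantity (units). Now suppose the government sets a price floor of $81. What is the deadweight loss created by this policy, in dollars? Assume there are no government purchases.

Rearranging demand gives Qd = 184 - 2P. In a free market, 184 - 2P = 2P - 56 gives the equilibrium P* = 60, Q* = 64.
Because the floor (81) lies above the market-clearing price, it is binding.
At P = 81: Qd = 184 - 2·81 = 22 and Qs = 2·81 - 56 = 106.
Quantity traded falls to 22. At Q = 22 the demand price is (184 - 22)/2 = 81 and the supply price is (56 + 22)/2 = 39.
Deadweight loss = ½ · (81 - 39) · (64 - 22) = ½ · 42 · 42 = 882.

882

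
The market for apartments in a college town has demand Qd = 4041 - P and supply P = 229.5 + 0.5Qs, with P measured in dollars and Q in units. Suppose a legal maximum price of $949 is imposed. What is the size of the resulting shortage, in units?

1653

Rearranging supply gives Qs = 2P - 459. Setting quantity demanded equal to quantity supplied, 4041 - P = 2P - 459, gives P* = 1500 and Q* = 2541.
Because the ceiling (949) lies below the market-clearing price, it is binding.
At P = 949: Qd = 4041 - 949 = 3092 and Qs = 2·949 - 459 = 1439.
Shortage = Qd - Qs = 3092 - 1439 = 1653.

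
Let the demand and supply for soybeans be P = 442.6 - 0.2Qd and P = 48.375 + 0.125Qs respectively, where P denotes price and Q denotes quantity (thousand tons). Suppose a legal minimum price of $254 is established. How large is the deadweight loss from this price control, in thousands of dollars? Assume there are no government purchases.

11846.25

Rearranging demand gives Qd = 2213 - 5P; rearranging supply gives Qs = 8P - 387. Without the control the market clears where 2213 - 5P = 8P - 387, i.e. P* = 200 and Q* = 1213.
Because the floor (254) lies above the market-clearing price, it is binding.
At P = 254: Qd = 2213 - 5·254 = 943 and Qs = 8·254 - 387 = 1645.
Quantity traded falls to 943. At Q = 943 the demand price is (2213 - 943)/5 = 254 and the supply price is (387 + 943)/8 = 166.25.
Deadweight loss = ½ · (254 - 166.25) · (1213 - 943) = ½ · 87.75 · 270 = 11846.25.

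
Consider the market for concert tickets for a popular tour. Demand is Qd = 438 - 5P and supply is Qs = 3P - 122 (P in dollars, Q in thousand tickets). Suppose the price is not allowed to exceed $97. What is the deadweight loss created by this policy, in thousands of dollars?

0

Setting quantity demanded equal to quantity supplied, 438 - 5P = 3P - 122, gives P* = 70 and Q* = 88.
The ceiling of 97 is above the equilibrium price 70, so it is not binding; the market clears at P* = 70, Q* = 88.
Since the control does not bind, no trades are prevented and deadweight loss is zero.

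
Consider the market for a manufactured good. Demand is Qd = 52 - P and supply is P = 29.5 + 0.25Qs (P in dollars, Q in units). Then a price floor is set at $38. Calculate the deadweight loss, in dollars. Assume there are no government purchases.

Rearranging supply gives Qs = 4P - 118. Equilibrium: 52 - P = 4P - 118, so 170 = 5P and P* = 34, Q* = 18.
Because the floor (38) lies above the market-clearing price, it is binding.
At P = 38: Qd = 52 - 38 = 14 and Qs = 4·38 - 118 = 34.
Quantity traded falls to 14. At Q = 14 the demand price is 52 - 14 = 38 and the supply price is (118 + 14)/4 = 33.
Deadweight loss = ½ · (38 - 33) · (18 - 14) = ½ · 5 · 4 = 10.

10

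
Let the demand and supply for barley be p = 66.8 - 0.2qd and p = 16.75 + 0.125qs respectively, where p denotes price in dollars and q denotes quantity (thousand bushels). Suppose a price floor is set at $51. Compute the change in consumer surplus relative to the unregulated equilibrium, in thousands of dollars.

Rearranging demand gives qd = 334 - 5p; rearranging supply gives qs = 8p - 134. In a free market, 334 - 5p = 8p - 134 gives the equilibrium p* = 36, q* = 154.
Because the floor (51) lies above the market-clearing price, it is binding.
At p = 51: qd = 334 - 5·51 = 79 and qs = 8·51 - 134 = 274.
Consumer surplus without the control is ½ · (66.8 - 36) · 154 = 2371.6.
With the floor, consumers buy 79 units at 51, so CS = ½ · (66.8 - 51) · 79 = 624.1.
Change in consumer surplus = 624.1 - 2371.6 = -1747.5.

-1747.5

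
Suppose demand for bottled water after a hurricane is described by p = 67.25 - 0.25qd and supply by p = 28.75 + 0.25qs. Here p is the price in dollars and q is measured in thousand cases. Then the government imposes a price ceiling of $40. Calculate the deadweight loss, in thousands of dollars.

Rearranging demand gives qd = 269 - 4p; rearranging supply gives qs = 4p - 115. Equilibrium: 269 - 4p = 4p - 115, so 384 = 8p and p* = 48, q* = 77.
Since 40 < 48, the ceiling is binding.
At p = 40: qd = 269 - 4·40 = 109 and qs = 4·40 - 115 = 45.
Quantity traded falls to 45. At q = 45 the demand price is (269 - 45)/4 = 56 and the supply price is (115 + 45)/4 = 40.
Deadweight loss = ½ · (56 - 40) · (77 - 45) = ½ · 16 · 32 = 256.

256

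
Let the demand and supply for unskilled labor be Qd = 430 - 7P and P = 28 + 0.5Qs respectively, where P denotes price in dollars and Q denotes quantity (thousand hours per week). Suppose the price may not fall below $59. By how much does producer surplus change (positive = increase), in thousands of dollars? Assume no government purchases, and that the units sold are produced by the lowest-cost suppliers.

Rearranging supply gives Qs = 2P - 56. In a free market, 430 - 7P = 2P - 56 gives the equilibrium P* = 54, Q* = 52.
Since 59 > 54, the floor is binding.
At P = 59: Qd = 430 - 7·59 = 17 and Qs = 2·59 - 56 = 62.
Producer surplus without the control is ½ · (54 - 28) · 52 = 676.
With the floor, 17 units are sold at 59. The supply price at Q = 17 is 36.5, so PS = ½ · [(59 - 28) + (59 - 36.5)] · 17 = 454.75.
Change in producer surplus = 454.75 - 676 = -221.25.

-221.25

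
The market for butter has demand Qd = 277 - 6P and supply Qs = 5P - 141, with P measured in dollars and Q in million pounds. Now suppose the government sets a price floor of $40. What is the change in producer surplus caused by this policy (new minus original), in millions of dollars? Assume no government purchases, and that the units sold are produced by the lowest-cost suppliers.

59.6

Setting quantity demanded equal to quantity supplied, 277 - 6P = 5P - 141, gives P* = 38 and Q* = 49.
Since 40 > 38, the floor is binding.
At P = 40: Qd = 277 - 6·40 = 37 and Qs = 5·40 - 141 = 59.
Producer surplus without the control is ½ · (38 - 28.2) · 49 = 240.1.
With the floor, 37 units are sold at 40. The supply price at Q = 37 is 35.6, so PS = ½ · [(40 - 28.2) + (40 - 35.6)] · 37 = 299.7.
Change in producer surplus = 299.7 - 240.1 = 59.6.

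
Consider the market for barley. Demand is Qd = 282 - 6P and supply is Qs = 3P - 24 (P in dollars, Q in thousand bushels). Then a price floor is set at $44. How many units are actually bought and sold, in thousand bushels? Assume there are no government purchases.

18

Setting quantity demanded equal to quantity supplied, 282 - 6P = 3P - 24, gives P* = 34 and Q* = 78.
The floor of 44 is above the equilibrium price 34, so it binds.
At P = 44: Qd = 282 - 6·44 = 18 and Qs = 3·44 - 24 = 108.
The quantity actually transacted is the short side, demand: 18.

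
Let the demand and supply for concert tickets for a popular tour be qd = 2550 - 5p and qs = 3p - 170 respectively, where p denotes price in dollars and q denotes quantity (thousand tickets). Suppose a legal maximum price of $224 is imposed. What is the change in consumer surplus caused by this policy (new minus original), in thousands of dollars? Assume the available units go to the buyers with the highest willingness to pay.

Without the control the market clears where 2550 - 5p = 3p - 170, i.e. p* = 340 and q* = 850.
Since 224 < 340, the ceiling is binding.
At p = 224: qd = 2550 - 5·224 = 1430 and qs = 3·224 - 170 = 502.
Consumer surplus without the control is ½ · (510 - 340) · 850 = 72250.
With the ceiling, 502 units are sold at 224 (assume they go to the highest-value buyers). The demand price at q = 502 is 409.6, so CS = ½ · [(510 - 224) + (409.6 - 224)] · 502 = 118371.6.
Change in consumer surplus = 118371.6 - 72250 = 46121.6.

46121.6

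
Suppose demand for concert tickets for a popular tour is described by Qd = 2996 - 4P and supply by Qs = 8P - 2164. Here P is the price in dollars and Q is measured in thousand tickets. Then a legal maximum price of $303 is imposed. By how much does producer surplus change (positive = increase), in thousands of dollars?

In a free market, 2996 - 4P = 8P - 2164 gives the equilibrium P* = 430, Q* = 1276.
The ceiling of 303 is below the equilibrium price 430, so it binds.
At P = 303: Qd = 2996 - 4·303 = 1784 and Qs = 8·303 - 2164 = 260.
Producer surplus without the control is ½ · (430 - 270.5) · 1276 = 101761.
With the ceiling, producers sell 260 units at 303, so PS = ½ · (303 - 270.5) · 260 = 4225.
Change in producer surplus = 4225 - 101761 = -97536.

-97536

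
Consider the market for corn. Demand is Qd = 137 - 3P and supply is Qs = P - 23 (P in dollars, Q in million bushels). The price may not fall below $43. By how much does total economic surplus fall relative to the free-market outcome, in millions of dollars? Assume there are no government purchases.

54

In a free market, 137 - 3P = P - 23 gives the equilibrium P* = 40, Q* = 17.
Since 43 > 40, the floor is binding.
At P = 43: Qd = 137 - 3·43 = 8 and Qs = 43 - 23 = 20.
Quantity traded falls to 8. At Q = 8 the demand price is (137 - 8)/3 = 43 and the supply price is 23 + 8 = 31.
Deadweight loss = ½ · (43 - 31) · (17 - 8) = ½ · 12 · 9 = 54.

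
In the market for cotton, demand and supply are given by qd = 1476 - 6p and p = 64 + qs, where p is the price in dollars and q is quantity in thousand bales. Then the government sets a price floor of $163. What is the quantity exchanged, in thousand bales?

Rearranging supply gives qs = p - 64. Setting quantity demanded equal to quantity supplied, 1476 - 6p = p - 64, gives p* = 220 and q* = 156.
The floor of 163 is below the equilibrium price 220, so it is not binding; the market clears at p* = 220, q* = 156.

156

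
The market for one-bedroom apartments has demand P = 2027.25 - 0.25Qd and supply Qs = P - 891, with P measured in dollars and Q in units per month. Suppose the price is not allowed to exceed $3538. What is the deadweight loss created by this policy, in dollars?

Rearranging demand gives Qd = 8109 - 4P. Setting quantity demanded equal to quantity supplied, 8109 - 4P = P - 891, gives P* = 1800 and Q* = 909.
Since 3538 is above P* = 1800, the ceiling does not bind and the free-market outcome prevails.
Since the control does not bind, no trades are prevented and deadweight loss is zero.

0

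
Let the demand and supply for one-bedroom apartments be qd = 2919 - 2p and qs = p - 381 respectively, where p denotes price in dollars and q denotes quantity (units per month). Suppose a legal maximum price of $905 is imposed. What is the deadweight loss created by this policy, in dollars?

Without the control the market clears where 2919 - 2p = p - 381, i.e. p* = 1100 and q* = 719.
Because the ceiling (905) lies below the market-clearing price, it is binding.
At p = 905: qd = 2919 - 2·905 = 1109 and qs = 905 - 381 = 524.
Quantity traded falls to 524. At q = 524 the demand price is (2919 - 524)/2 = 1197.5 and the supply price is 381 + 524 = 905.
Deadweight loss = ½ · (1197.5 - 905) · (719 - 524) = ½ · 292.5 · 195 = 28518.75.

28518.75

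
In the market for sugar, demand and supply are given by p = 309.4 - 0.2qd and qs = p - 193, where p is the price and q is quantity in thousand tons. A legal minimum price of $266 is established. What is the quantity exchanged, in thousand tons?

97

Rearranging demand gives qd = 1547 - 5p. Setting quantity demanded equal to quantity supplied, 1547 - 5p = p - 193, gives p* = 290 and q* = 97.
The floor of 266 is below the equilibrium price 290, so it is not binding; the market clears at p* = 290, q* = 97.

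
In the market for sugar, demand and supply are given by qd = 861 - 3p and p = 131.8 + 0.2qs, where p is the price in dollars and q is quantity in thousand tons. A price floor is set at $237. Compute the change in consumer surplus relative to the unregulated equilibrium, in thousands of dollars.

-10363.5

Rearranging supply gives qs = 5p - 659. Without the control the market clears where 861 - 3p = 5p - 659, i.e. p* = 190 and q* = 291.
The floor of 237 is above the equilibrium price 190, so it binds.
At p = 237: qd = 861 - 3·237 = 150 and qs = 5·237 - 659 = 526.
Consumer surplus without the control is ½ · (287 - 190) · 291 = 14113.5.
With the floor, consumers buy 150 units at 237, so CS = ½ · (287 - 237) · 150 = 3750.
Change in consumer surplus = 3750 - 14113.5 = -10363.5.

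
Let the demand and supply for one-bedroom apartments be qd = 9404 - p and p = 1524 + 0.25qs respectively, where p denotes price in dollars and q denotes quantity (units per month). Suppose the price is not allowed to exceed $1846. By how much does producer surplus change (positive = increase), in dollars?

Rearranging supply gives qs = 4p - 6096. Without the control the market clears where 9404 - p = 4p - 6096, i.e. p* = 3100 and q* = 6304.
Since 1846 < 3100, the ceiling is binding.
At p = 1846: qd = 9404 - 1846 = 7558 and qs = 4·1846 - 6096 = 1288.
Producer surplus without the control is ½ · (3100 - 1524) · 6304 = 4967552.
With the ceiling, producers sell 1288 units at 1846, so PS = ½ · (1846 - 1524) · 1288 = 207368.
Change in producer surplus = 207368 - 4967552 = -4760184.

-4760184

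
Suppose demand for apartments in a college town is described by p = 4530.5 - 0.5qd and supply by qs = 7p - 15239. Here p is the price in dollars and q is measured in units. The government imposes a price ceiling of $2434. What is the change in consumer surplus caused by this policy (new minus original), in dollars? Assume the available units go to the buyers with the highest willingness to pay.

-388227

Rearranging demand gives qd = 9061 - 2p. Without the control the market clears where 9061 - 2p = 7p - 15239, i.e. p* = 2700 and q* = 3661.
Because the ceiling (2434) lies below the market-clearing price, it is binding.
At p = 2434: qd = 9061 - 2·2434 = 4193 and qs = 7·2434 - 15239 = 1799.
Consumer surplus without the control is ½ · (4530.5 - 2700) · 3661 = 3350730.25.
With the ceiling, 1799 units are sold at 2434 (assume they go to the highest-value buyers). The demand price at q = 1799 is 3631, so CS = ½ · [(4530.5 - 2434) + (3631 - 2434)] · 1799 = 2962503.25.
Change in consumer surplus = 2962503.25 - 3350730.25 = -388227.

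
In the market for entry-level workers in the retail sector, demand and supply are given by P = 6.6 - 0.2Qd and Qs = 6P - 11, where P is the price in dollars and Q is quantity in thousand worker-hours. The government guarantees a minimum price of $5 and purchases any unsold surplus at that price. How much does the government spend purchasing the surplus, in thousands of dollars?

Rearranging demand gives Qd = 33 - 5P. Equilibrium: 33 - 5P = 6P - 11, so 44 = 11P and P* = 4, Q* = 13.
Because the floor (5) lies above the market-clearing price, it is binding.
At P = 5: Qd = 33 - 5·5 = 8 and Qs = 6·5 - 11 = 19.
Surplus = Qs - Qd = 11.
Government expenditure = surplus × support price = 11 × 5 = 55.

55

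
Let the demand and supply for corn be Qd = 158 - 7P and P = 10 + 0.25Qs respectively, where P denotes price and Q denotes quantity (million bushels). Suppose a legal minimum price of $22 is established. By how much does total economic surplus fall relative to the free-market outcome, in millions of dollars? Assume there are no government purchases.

154

Rearranging supply gives Qs = 4P - 40. Without the control the market clears where 158 - 7P = 4P - 40, i.e. P* = 18 and Q* = 32.
Because the floor (22) lies above the market-clearing price, it is binding.
At P = 22: Qd = 158 - 7·22 = 4 and Qs = 4·22 - 40 = 48.
Quantity traded falls to 4. At Q = 4 the demand price is (158 - 4)/7 = 22 and the supply price is (40 + 4)/4 = 11.
Deadweight loss = ½ · (22 - 11) · (32 - 4) = ½ · 11 · 28 = 154.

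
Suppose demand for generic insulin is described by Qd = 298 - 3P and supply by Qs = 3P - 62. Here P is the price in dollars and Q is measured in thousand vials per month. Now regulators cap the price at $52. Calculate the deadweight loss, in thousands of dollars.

In a free market, 298 - 3P = 3P - 62 gives the equilibrium P* = 60, Q* = 118.
Because the ceiling (52) lies below the market-clearing price, it is binding.
At P = 52: Qd = 298 - 3·52 = 142 and Qs = 3·52 - 62 = 94.
Quantity traded falls to 94. At Q = 94 the demand price is (298 - 94)/3 = 68 and the supply price is (62 + 94)/3 = 52.
Deadweight loss = ½ · (68 - 52) · (118 - 94) = ½ · 16 · 24 = 192.

192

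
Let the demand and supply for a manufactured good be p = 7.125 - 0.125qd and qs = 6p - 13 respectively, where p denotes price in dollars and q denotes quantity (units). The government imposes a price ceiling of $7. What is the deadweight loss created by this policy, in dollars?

Rearranging demand gives qd = 57 - 8p. In a free market, 57 - 8p = 6p - 13 gives the equilibrium p* = 5, q* = 17.
The ceiling of 7 is above the equilibrium price 5, so it is not binding; the market clears at p* = 5, q* = 17.
Since the control does not bind, no trades are prevented and deadweight loss is zero.

0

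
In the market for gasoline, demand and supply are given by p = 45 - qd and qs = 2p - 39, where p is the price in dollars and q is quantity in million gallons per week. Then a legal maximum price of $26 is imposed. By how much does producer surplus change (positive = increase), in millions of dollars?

-30

Rearranging demand gives qd = 45 - p. In a free market, 45 - p = 2p - 39 gives the equilibrium p* = 28, q* = 17.
Since 26 < 28, the ceiling is binding.
At p = 26: qd = 45 - 26 = 19 and qs = 2·26 - 39 = 13.
Producer surplus without the control is ½ · (28 - 19.5) · 17 = 72.25.
With the ceiling, producers sell 13 units at 26, so PS = ½ · (26 - 19.5) · 13 = 42.25.
Change in producer surplus = 42.25 - 72.25 = -30.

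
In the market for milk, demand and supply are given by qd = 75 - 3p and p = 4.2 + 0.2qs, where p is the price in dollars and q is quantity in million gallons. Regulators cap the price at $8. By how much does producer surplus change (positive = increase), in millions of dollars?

Rearranging supply gives qs = 5p - 21. Without the control the market clears where 75 - 3p = 5p - 21, i.e. p* = 12 and q* = 39.
Since 8 < 12, the ceiling is binding.
At p = 8: qd = 75 - 3·8 = 51 and qs = 5·8 - 21 = 19.
Producer surplus without the control is ½ · (12 - 4.2) · 39 = 152.1.
With the ceiling, producers sell 19 units at 8, so PS = ½ · (8 - 4.2) · 19 = 36.1.
Change in producer surplus = 36.1 - 152.1 = -116.

-116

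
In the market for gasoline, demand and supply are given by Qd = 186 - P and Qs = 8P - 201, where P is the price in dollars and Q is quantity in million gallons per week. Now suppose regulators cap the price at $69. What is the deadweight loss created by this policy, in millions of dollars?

Without the control the market clears where 186 - P = 8P - 201, i.e. P* = 43 and Q* = 143.
The ceiling of 69 is above the equilibrium price 43, so it is not binding; the market clears at P* = 43, Q* = 143.
Since the control does not bind, no trades are prevented and deadweight loss is zero.

0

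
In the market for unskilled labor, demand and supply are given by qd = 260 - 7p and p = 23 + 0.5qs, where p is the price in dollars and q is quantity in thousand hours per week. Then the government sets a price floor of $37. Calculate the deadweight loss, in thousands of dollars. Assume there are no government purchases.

141.75

Rearranging supply gives qs = 2p - 46. Equilibrium: 260 - 7p = 2p - 46, so 306 = 9p and p* = 34, q* = 22.
Because the floor (37) lies above the market-clearing price, it is binding.
At p = 37: qd = 260 - 7·37 = 1 and qs = 2·37 - 46 = 28.
Quantity traded falls to 1. At q = 1 the demand price is (260 - 1)/7 = 37 and the supply price is (46 + 1)/2 = 23.5.
Deadweight loss = ½ · (37 - 23.5) · (22 - 1) = ½ · 13.5 · 21 = 141.75.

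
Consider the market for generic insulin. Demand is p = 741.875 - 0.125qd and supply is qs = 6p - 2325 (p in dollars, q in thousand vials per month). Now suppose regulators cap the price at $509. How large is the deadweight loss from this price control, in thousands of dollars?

Rearranging demand gives qd = 5935 - 8p. Setting quantity demanded equal to quantity supplied, 5935 - 8p = 6p - 2325, gives p* = 590 and q* = 1215.
The ceiling of 509 is below the equilibrium price 590, so it binds.
At p = 509: qd = 5935 - 8·509 = 1863 and qs = 6·509 - 2325 = 729.
Quantity traded falls to 729. At q = 729 the demand price is (5935 - 729)/8 = 650.75 and the supply price is (2325 + 729)/6 = 509.
Deadweight loss = ½ · (650.75 - 509) · (1215 - 729) = ½ · 141.75 · 486 = 34445.25.

34445.25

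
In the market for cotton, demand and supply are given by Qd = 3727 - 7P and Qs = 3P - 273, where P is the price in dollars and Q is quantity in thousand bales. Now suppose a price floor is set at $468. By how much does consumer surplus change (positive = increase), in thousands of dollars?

-46852

Without the control the market clears where 3727 - 7P = 3P - 273, i.e. P* = 400 and Q* = 927.
The floor of 468 is above the equilibrium price 400, so it binds.
At P = 468: Qd = 3727 - 7·468 = 451 and Qs = 3·468 - 273 = 1131.
Consumer surplus without the control is ½ · (3727/7 - 400) · 927 = 859329/14.
With the floor, consumers buy 451 units at 468, so CS = ½ · (3727/7 - 468) · 451 = 203401/14.
Change in consumer surplus = 203401/14 - 859329/14 = -46852.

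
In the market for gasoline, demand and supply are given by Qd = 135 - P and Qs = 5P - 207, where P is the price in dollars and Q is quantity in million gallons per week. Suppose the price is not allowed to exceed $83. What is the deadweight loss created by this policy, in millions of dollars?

In a free market, 135 - P = 5P - 207 gives the equilibrium P* = 57, Q* = 78.
Since 83 is above P* = 57, the ceiling does not bind and the free-market outcome prevails.
Since the control does not bind, no trades are prevented and deadweight loss is zero.

0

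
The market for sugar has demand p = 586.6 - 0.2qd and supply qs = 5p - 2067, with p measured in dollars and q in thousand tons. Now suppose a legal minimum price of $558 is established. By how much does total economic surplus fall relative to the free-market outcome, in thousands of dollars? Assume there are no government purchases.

16820

Rearranging demand gives qd = 2933 - 5p. Equilibrium: 2933 - 5p = 5p - 2067, so 5000 = 10p and p* = 500, q* = 433.
The floor of 558 is above the equilibrium price 500, so it binds.
At p = 558: qd = 2933 - 5·558 = 143 and qs = 5·558 - 2067 = 723.
Quantity traded falls to 143. At q = 143 the demand price is (2933 - 143)/5 = 558 and the supply price is (2067 + 143)/5 = 442.
Deadweight loss = ½ · (558 - 442) · (433 - 143) = ½ · 116 · 290 = 16820.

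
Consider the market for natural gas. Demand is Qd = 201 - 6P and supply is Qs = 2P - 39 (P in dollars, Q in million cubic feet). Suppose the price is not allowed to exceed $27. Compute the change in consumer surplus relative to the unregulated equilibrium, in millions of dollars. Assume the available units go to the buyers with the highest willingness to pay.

Without the control the market clears where 201 - 6P = 2P - 39, i.e. P* = 30 and Q* = 21.
Because the ceiling (27) lies below the market-clearing price, it is binding.
At P = 27: Qd = 201 - 6·27 = 39 and Qs = 2·27 - 39 = 15.
Consumer surplus without the control is ½ · (33.5 - 30) · 21 = 36.75.
With the ceiling, 15 units are sold at 27 (assume they go to the highest-value buyers). The demand price at Q = 15 is 31, so CS = ½ · [(33.5 - 27) + (31 - 27)] · 15 = 78.75.
Change in consumer surplus = 78.75 - 36.75 = 42.

42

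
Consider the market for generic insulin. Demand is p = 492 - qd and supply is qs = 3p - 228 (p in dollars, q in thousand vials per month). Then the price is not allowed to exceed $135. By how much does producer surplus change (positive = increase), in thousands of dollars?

-11002.5

Rearranging demand gives qd = 492 - p. Without the control the market clears where 492 - p = 3p - 228, i.e. p* = 180 and q* = 312.
Since 135 < 180, the ceiling is binding.
At p = 135: qd = 492 - 135 = 357 and qs = 3·135 - 228 = 177.
Producer surplus without the control is ½ · (180 - 76) · 312 = 16224.
With the ceiling, producers sell 177 units at 135, so PS = ½ · (135 - 76) · 177 = 5221.5.
Change in producer surplus = 5221.5 - 16224 = -11002.5.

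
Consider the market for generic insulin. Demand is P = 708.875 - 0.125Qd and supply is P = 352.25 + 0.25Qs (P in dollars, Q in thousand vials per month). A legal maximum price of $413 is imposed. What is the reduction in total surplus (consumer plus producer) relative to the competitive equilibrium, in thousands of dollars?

Rearranging demand gives Qd = 5671 - 8P; rearranging supply gives Qs = 4P - 1409. Setting quantity demanded equal to quantity supplied, 5671 - 8P = 4P - 1409, gives P* = 590 and Q* = 951.
Because the ceiling (413) lies below the market-clearing price, it is binding.
At P = 413: Qd = 5671 - 8·413 = 2367 and Qs = 4·413 - 1409 = 243.
Quantity traded falls to 243. At Q = 243 the demand price is (5671 - 243)/8 = 678.5 and the supply price is (1409 + 243)/4 = 413.
Deadweight loss = ½ · (678.5 - 413) · (951 - 243) = ½ · 265.5 · 708 = 93987.

93987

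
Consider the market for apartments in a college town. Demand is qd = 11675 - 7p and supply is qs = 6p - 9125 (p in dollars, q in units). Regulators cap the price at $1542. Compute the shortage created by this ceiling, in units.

754

Setting quantity demanded equal to quantity supplied, 11675 - 7p = 6p - 9125, gives p* = 1600 and q* = 475.
The ceiling of 1542 is below the equilibrium price 1600, so it binds.
At p = 1542: qd = 11675 - 7·1542 = 881 and qs = 6·1542 - 9125 = 127.
Shortage = qd - qs = 881 - 127 = 754.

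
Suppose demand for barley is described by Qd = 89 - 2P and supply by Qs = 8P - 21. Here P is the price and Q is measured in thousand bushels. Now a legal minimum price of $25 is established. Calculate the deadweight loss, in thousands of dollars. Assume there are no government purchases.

245

Setting quantity demanded equal to quantity supplied, 89 - 2P = 8P - 21, gives P* = 11 and Q* = 67.
Since 25 > 11, the floor is binding.
At P = 25: Qd = 89 - 2·25 = 39 and Qs = 8·25 - 21 = 179.
Quantity traded falls to 39. At Q = 39 the demand price is (89 - 39)/2 = 25 and the supply price is (21 + 39)/8 = 7.5.
Deadweight loss = ½ · (25 - 7.5) · (67 - 39) = ½ · 17.5 · 28 = 245.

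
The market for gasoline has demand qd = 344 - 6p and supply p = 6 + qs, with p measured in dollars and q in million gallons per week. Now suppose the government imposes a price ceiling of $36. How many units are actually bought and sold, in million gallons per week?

30

Rearranging supply gives qs = p - 6. In a free market, 344 - 6p = p - 6 gives the equilibrium p* = 50, q* = 44.
The ceiling of 36 is below the equilibrium price 50, so it binds.
At p = 36: qd = 344 - 6·36 = 128 and qs = 36 - 6 = 30.
The quantity actually transacted is the short side, supply: 30.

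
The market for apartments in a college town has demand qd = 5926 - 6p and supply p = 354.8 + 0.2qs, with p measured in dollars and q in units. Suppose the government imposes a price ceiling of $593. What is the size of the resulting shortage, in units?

1177

Rearranging supply gives qs = 5p - 1774. In a free market, 5926 - 6p = 5p - 1774 gives the equilibrium p* = 700, q* = 1726.
The ceiling of 593 is below the equilibrium price 700, so it binds.
At p = 593: qd = 5926 - 6·593 = 2368 and qs = 5·593 - 1774 = 1191.
Shortage = qd - qs = 2368 - 1191 = 1177.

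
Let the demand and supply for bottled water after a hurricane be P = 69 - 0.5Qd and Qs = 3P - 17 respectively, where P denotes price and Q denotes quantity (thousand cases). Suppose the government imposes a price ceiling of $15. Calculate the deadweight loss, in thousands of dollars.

Rearranging demand gives Qd = 138 - 2P. In a free market, 138 - 2P = 3P - 17 gives the equilibrium P* = 31, Q* = 76.
Because the ceiling (15) lies below the market-clearing price, it is binding.
At P = 15: Qd = 138 - 2·15 = 108 and Qs = 3·15 - 17 = 28.
Quantity traded falls to 28. At Q = 28 the demand price is (138 - 28)/2 = 55 and the supply price is (17 + 28)/3 = 15.
Deadweight loss = ½ · (55 - 15) · (76 - 28) = ½ · 40 · 48 = 960.

960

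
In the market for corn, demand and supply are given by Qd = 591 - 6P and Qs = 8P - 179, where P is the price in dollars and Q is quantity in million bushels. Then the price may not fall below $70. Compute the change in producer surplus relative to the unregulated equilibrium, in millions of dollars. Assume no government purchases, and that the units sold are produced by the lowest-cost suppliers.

2058.75

Without the control the market clears where 591 - 6P = 8P - 179, i.e. P* = 55 and Q* = 261.
The floor of 70 is above the equilibrium price 55, so it binds.
At P = 70: Qd = 591 - 6·70 = 171 and Qs = 8·70 - 179 = 381.
Producer surplus without the control is ½ · (55 - 22.375) · 261 = 4257.5625.
With the floor, 171 units are sold at 70. The supply price at Q = 171 is 43.75, so PS = ½ · [(70 - 22.375) + (70 - 43.75)] · 171 = 6316.3125.
Change in producer surplus = 6316.3125 - 4257.5625 = 2058.75.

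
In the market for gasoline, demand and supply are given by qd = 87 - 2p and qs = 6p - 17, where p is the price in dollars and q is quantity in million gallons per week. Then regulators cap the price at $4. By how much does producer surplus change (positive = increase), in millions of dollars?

Without the control the market clears where 87 - 2p = 6p - 17, i.e. p* = 13 and q* = 61.
Because the ceiling (4) lies below the market-clearing price, it is binding.
At p = 4: qd = 87 - 2·4 = 79 and qs = 6·4 - 17 = 7.
Producer surplus without the control is ½ · (13 - 17/6) · 61 = 3721/12.
With the ceiling, producers sell 7 units at 4, so PS = ½ · (4 - 17/6) · 7 = 49/12.
Change in producer surplus = 49/12 - 3721/12 = -306.

-306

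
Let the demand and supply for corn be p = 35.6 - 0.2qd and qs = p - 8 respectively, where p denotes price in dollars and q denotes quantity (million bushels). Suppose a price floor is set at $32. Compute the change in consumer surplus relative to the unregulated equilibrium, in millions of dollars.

Rearranging demand gives qd = 178 - 5p. Equilibrium: 178 - 5p = p - 8, so 186 = 6p and p* = 31, q* = 23.
Because the floor (32) lies above the market-clearing price, it is binding.
At p = 32: qd = 178 - 5·32 = 18 and qs = 32 - 8 = 24.
Consumer surplus without the control is ½ · (35.6 - 31) · 23 = 52.9.
With the floor, consumers buy 18 units at 32, so CS = ½ · (35.6 - 32) · 18 = 32.4.
Change in consumer surplus = 32.4 - 52.9 = -20.5.

-20.5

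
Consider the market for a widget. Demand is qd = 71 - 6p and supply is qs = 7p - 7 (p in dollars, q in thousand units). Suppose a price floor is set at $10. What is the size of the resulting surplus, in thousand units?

In a free market, 71 - 6p = 7p - 7 gives the equilibrium p* = 6, q* = 35.
Because the floor (10) lies above the market-clearing price, it is binding.
At p = 10: qd = 71 - 6·10 = 11 and qs = 7·10 - 7 = 63.
Surplus = qs - qd = 63 - 11 = 52.

52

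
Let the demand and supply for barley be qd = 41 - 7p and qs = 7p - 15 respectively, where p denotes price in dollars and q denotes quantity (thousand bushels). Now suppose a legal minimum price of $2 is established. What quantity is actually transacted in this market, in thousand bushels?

13

Setting quantity demanded equal to quantity supplied, 41 - 7p = 7p - 15, gives p* = 4 and q* = 13.
The floor of 2 is below the equilibrium price 4, so it is not binding; the market clears at p* = 4, q* = 13.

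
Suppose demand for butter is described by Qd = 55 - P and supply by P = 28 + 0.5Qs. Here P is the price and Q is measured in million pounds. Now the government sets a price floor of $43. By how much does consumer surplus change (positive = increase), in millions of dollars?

-90

Rearranging supply gives Qs = 2P - 56. In a free market, 55 - P = 2P - 56 gives the equilibrium P* = 37, Q* = 18.
The floor of 43 is above the equilibrium price 37, so it binds.
At P = 43: Qd = 55 - 43 = 12 and Qs = 2·43 - 56 = 30.
Consumer surplus without the control is ½ · (55 - 37) · 18 = 162.
With the floor, consumers buy 12 units at 43, so CS = ½ · (55 - 43) · 12 = 72.
Change in consumer surplus = 72 - 162 = -90.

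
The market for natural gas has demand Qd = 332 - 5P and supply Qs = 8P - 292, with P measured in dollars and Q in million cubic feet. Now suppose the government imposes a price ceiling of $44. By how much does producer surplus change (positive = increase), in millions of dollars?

In a free market, 332 - 5P = 8P - 292 gives the equilibrium P* = 48, Q* = 92.
Because the ceiling (44) lies below the market-clearing price, it is binding.
At P = 44: Qd = 332 - 5·44 = 112 and Qs = 8·44 - 292 = 60.
Producer surplus without the control is ½ · (48 - 36.5) · 92 = 529.
With the ceiling, producers sell 60 units at 44, so PS = ½ · (44 - 36.5) · 60 = 225.
Change in producer surplus = 225 - 529 = -304.

-304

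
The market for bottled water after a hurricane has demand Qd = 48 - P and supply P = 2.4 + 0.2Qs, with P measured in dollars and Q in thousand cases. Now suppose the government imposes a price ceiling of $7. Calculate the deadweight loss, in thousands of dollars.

Rearranging supply gives Qs = 5P - 12. Equilibrium: 48 - P = 5P - 12, so 60 = 6P and P* = 10, Q* = 38.
Since 7 < 10, the ceiling is binding.
At P = 7: Qd = 48 - 7 = 41 and Qs = 5·7 - 12 = 23.
Quantity traded falls to 23. At Q = 23 the demand price is 48 - 23 = 25 and the supply price is (12 + 23)/5 = 7.
Deadweight loss = ½ · (25 - 7) · (38 - 23) = ½ · 18 · 15 = 135.

135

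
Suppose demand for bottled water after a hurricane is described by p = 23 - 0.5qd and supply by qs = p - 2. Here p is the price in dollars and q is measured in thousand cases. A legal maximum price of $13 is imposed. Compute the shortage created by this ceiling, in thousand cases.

9

Rearranging demand gives qd = 46 - 2p. Equilibrium: 46 - 2p = p - 2, so 48 = 3p and p* = 16, q* = 14.
The ceiling of 13 is below the equilibrium price 16, so it binds.
At p = 13: qd = 46 - 2·13 = 20 and qs = 13 - 2 = 11.
Shortage = qd - qs = 20 - 11 = 9.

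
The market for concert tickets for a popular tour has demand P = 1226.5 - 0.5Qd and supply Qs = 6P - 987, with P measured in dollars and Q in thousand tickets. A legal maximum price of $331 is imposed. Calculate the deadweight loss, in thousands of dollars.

Rearranging demand gives Qd = 2453 - 2P. In a free market, 2453 - 2P = 6P - 987 gives the equilibrium P* = 430, Q* = 1593.
The ceiling of 331 is below the equilibrium price 430, so it binds.
At P = 331: Qd = 2453 - 2·331 = 1791 and Qs = 6·331 - 987 = 999.
Quantity traded falls to 999. At Q = 999 the demand price is (2453 - 999)/2 = 727 and the supply price is (987 + 999)/6 = 331.
Deadweight loss = ½ · (727 - 331) · (1593 - 999) = ½ · 396 · 594 = 117612.

117612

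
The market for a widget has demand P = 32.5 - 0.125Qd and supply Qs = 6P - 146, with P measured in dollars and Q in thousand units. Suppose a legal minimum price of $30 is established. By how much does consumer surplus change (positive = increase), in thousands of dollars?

-24

Rearranging demand gives Qd = 260 - 8P. Setting quantity demanded equal to quantity supplied, 260 - 8P = 6P - 146, gives P* = 29 and Q* = 28.
Since 30 > 29, the floor is binding.
At P = 30: Qd = 260 - 8·30 = 20 and Qs = 6·30 - 146 = 34.
Consumer surplus without the control is ½ · (32.5 - 29) · 28 = 49.
With the floor, consumers buy 20 units at 30, so CS = ½ · (32.5 - 30) · 20 = 25.
Change in consumer surplus = 25 - 49 = -24.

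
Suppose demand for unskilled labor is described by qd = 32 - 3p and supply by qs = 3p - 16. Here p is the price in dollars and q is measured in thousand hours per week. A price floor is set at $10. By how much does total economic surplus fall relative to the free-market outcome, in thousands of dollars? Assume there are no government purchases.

Without the control the market clears where 32 - 3p = 3p - 16, i.e. p* = 8 and q* = 8.
Because the floor (10) lies above the market-clearing price, it is binding.
At p = 10: qd = 32 - 3·10 = 2 and qs = 3·10 - 16 = 14.
Quantity traded falls to 2. At q = 2 the demand price is (32 - 2)/3 = 10 and the supply price is (16 + 2)/3 = 6.
Deadweight loss = ½ · (10 - 6) · (8 - 2) = ½ · 4 · 6 = 12.

12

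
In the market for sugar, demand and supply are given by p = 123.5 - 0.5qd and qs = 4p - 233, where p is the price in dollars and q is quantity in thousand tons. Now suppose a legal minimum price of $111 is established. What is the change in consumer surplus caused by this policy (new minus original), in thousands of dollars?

Rearranging demand gives qd = 247 - 2p. In a free market, 247 - 2p = 4p - 233 gives the equilibrium p* = 80, q* = 87.
The floor of 111 is above the equilibrium price 80, so it binds.
At p = 111: qd = 247 - 2·111 = 25 and qs = 4·111 - 233 = 211.
Consumer surplus without the control is ½ · (123.5 - 80) · 87 = 1892.25.
With the floor, consumers buy 25 units at 111, so CS = ½ · (123.5 - 111) · 25 = 156.25.
Change in consumer surplus = 156.25 - 1892.25 = -1736.

-1736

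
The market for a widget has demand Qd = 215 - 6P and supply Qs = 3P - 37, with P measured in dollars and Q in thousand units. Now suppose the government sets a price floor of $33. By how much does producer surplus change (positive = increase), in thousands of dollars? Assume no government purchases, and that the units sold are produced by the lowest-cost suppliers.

Without the control the market clears where 215 - 6P = 3P - 37, i.e. P* = 28 and Q* = 47.
Because the floor (33) lies above the market-clearing price, it is binding.
At P = 33: Qd = 215 - 6·33 = 17 and Qs = 3·33 - 37 = 62.
Producer surplus without the control is ½ · (28 - 37/3) · 47 = 2209/6.
With the floor, 17 units are sold at 33. The supply price at Q = 17 is 18, so PS = ½ · [(33 - 37/3) + (33 - 18)] · 17 = 1819/6.
Change in producer surplus = 1819/6 - 2209/6 = -65.

-65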